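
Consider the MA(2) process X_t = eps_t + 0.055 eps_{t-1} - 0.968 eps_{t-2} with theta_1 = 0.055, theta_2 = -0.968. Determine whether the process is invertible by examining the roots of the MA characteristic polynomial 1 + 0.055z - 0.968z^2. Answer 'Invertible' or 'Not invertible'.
\text{Not invertible}

The MA(q) characteristic polynomial is P(z) = 1 + 0.055z - 0.968z^2.
Invertibility requires all roots to lie outside the unit circle, i.e. |z| > 1 for every root.
Set 1 + (0.055) z + (-0.968) z^2 = 0, i.e. a z^2 + b z + c = 0 with a = -0.968, b = 0.055, c = 1.
Discriminant D = b^2 - 4ac = (0.055)^2 - 4*(-0.968)*1 = 0.003025 - (-3.872) = 3.875025.
D >= 0, so the roots are real: z = (-b +/- sqrt(D)) / (2a) = (-0.055 +/- 1.968508) / (-1.936).
  z_1 = (-0.055 + 1.968508) / (-1.936) = -0.9884,   |z_1| = 0.9884.
  z_2 = (-0.055 - 1.968508) / (-1.936) = 1.0452,   |z_2| = 1.0452.
Moduli of all roots: 0.9884, 1.0452.
All moduli strictly greater than 1? No.
Verdict: Not invertible.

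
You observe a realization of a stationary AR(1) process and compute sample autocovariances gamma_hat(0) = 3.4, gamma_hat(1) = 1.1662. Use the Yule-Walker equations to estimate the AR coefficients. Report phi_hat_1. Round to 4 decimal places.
\hat\phi_{1} = 0.3430

The Yule-Walker equations for an AR(p) process read, in matrix form,
  Gamma_p phi = r_p,   with   (Gamma_p)_{ij} = gamma(|i - j|),
                       (r_p)_i = gamma(i),   i,j = 1..p.
Substitute the sample gammas (Toeplitz matrix and right-hand side of size 1):
  Gamma_p = [[3.4]]
  r_p     = [1.1662]
With p = 1 this is the single equation gamma(0) phi_1 = gamma(1):
  phi_hat_1 = gamma(1) / gamma(0) = 1.1662 / 3.4 = 0.3430.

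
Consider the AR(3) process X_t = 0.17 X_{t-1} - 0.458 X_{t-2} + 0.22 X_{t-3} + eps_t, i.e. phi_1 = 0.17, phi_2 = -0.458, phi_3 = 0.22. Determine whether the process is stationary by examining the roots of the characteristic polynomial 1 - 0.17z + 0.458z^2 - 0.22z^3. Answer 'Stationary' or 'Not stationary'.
\text{Stationary}

The AR(p) characteristic polynomial is P(z) = 1 - 0.17z + 0.458z^2 - 0.22z^3.
Stationarity requires all roots to lie outside the unit circle, i.e. |z| > 1 for every root.
Degree 3: look for a simple real root z0 first, then factor out (1 - z/z0) and solve the remaining quadratic.
Testing z0 = 2.5: P(2.5) = 1 + (-0.17)(2.5) + (0.458)(2.5)^2 + (-0.22)(2.5)^3
  = 1 + (-0.425) + (2.8625) + (-3.4375) = 0.  So z_0 = 2.5 is a root, |z_0| = 2.5.
Divide out the factor (1 - 0.4 z) = (1 - z/z0) (since 1/z0 = 0.4):
  P(z) = (1 - 0.4 z)(1 + (0.23) z + (0.55) z^2)
  [check: z-coef 0.23 - (0.4) = -0.17; z^2-coef 0.55 - (0.4)(0.23) = 0.458; z^3-coef -(0.4)(0.55) = -0.22.]
Remaining roots from the quadratic factor 1 + (0.23) z + (0.55) z^2:
  Set 1 + (0.23) z + (0.55) z^2 = 0, i.e. a z^2 + b z + c = 0 with a = 0.55, b = 0.23, c = 1.
  Discriminant D = b^2 - 4ac = (0.23)^2 - 4*(0.55)*1 = 0.0529 - (2.2) = -2.1471.
  D < 0, so the roots are the complex-conjugate pair z = (-b +/- i sqrt(-D)) / (2a) = -0.2091 +/- 1.3321i.
  For a conjugate pair |z|^2 = z * conj(z) = (product of roots) = c/a = 1/(0.55) = 1.818182, so |z| = sqrt(1.818182) = 1.3484 for both roots.
Moduli of all roots: 2.5000, 1.3484, 1.3484.
All moduli strictly greater than 1? Yes.
Verdict: Stationary.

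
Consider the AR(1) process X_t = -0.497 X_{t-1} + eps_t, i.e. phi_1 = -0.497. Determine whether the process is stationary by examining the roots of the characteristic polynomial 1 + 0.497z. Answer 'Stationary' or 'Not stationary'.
\text{Stationary}

The AR(p) characteristic polynomial is P(z) = 1 + 0.497z.
Stationarity requires all roots to lie outside the unit circle, i.e. |z| > 1 for every root.
This is linear in z: 1 + (0.497) z = 0  =>  z = -1/(0.497) = -2.012072,  |z| = 2.012072.
Moduli of all roots: 2.0121.
All moduli strictly greater than 1? Yes.
Verdict: Stationary.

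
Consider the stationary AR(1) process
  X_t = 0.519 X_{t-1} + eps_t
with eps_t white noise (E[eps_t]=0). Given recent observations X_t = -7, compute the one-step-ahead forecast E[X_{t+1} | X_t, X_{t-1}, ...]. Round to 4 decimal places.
E[X_{t+1} \mid \mathcal F_t] = -3.6330

For an AR(p) model X_t = c + sum_i phi_i X_{t-i} + eps_t, the
one-step-ahead conditional mean is
  E[X_{t+1} | X_t, ...] = c + sum_i phi_i X_{t+1-i}.
Substitute known values:
  E[X_{t+1} | ...] = (0.519) * (-7)
                   = -3.6330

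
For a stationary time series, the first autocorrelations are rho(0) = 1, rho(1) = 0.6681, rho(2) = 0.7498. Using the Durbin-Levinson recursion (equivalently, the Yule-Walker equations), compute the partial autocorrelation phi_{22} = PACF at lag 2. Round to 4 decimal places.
\phi_{22} = 0.5481

The PACF at lag k is phi_{kk}, the last component of the solution
to the Yule-Walker system G_k phi = r_k where
  (G_k)_{ij} = rho(|i - j|), (r_k)_i = rho(i), i,j = 1..k.
Equivalently, Durbin-Levinson gives phi_{kk} iteratively:
  phi_{11} = rho(1)
  phi_{kk} = [rho(k) - sum_{j=1..k-1} phi_{k-1,j} rho(k-j)]
            / [1 - sum_{j=1..k-1} phi_{k-1,j} rho(j)],
  phi_{k,j} = phi_{k-1,j} - phi_{kk} phi_{k-1,k-j},  j = 1..k-1.
Step k = 1:
  phi_11 = rho(1) = 0.6681.
Step k = 2:
  phi_22 = [rho(2) - phi_11 rho(1)] / [1 - phi_11 rho(1)] = [0.7498 - (0.6681)(0.6681)] / [1 - (0.6681)(0.6681)]
         = 0.30344239 / 0.55364239 = 0.5481.
Therefore phi_{22} = 0.5481.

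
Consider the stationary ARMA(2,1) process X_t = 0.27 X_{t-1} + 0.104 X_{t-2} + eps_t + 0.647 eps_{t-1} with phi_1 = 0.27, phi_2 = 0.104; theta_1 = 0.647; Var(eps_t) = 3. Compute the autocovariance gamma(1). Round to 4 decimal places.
\gamma(1) = 3.9842

Multiply the model equation by X_{t-k} and take expectations. With theta_0 = psi_0 = 1 and psi_j the MA(infinity) weights, this gives
  gamma(k) - sum_i phi_i gamma(k-i) = c_k,
  c_k = sigma^2 * sum_{j=k..q} theta_j psi_{j-k}   (c_k = 0 for k > q),
using gamma(-m) = gamma(m).
psi-weights needed (psi_j = theta_j + sum_i phi_i psi_{j-i}):
  psi_1 = theta_1 + phi_1 = 0.647 + (0.27) = 0.917
Right-hand sides:
  c_0 = sigma^2 (1 + theta_1 psi_1) = 3 * (1 + (0.647)(0.917)) = 3 * 1.593299 = 4.779897
  c_1 = sigma^2 theta_1 = 3 * (0.647) = 1.941
  c_2 = 0
Equations for k = 0, 1, 2 (AR order 2, c_2 = 0):
  (E0) gamma(0) = phi_1 gamma(1) + phi_2 gamma(2) + c_0
  (E1) gamma(1) = phi_1 gamma(0) + phi_2 gamma(1) + c_1
  (E2) gamma(2) = phi_1 gamma(1) + phi_2 gamma(0)
From (E1): gamma(1) = A gamma(0) + B with
  A = phi_1 / (1 - phi_2) = 0.27 / 0.896 = 0.301339,   B = c_1 / (1 - phi_2) = 1.941 / 0.896 = 2.166295.
Insert (E2) into (E0): gamma(0) (1 - phi_2^2) = phi_1 (1 + phi_2) gamma(1) + c_0.
  phi_1 (1 + phi_2) = (0.27)(1.104) = 0.29808,   1 - phi_2^2 = 0.989184.
Replace gamma(1) by A gamma(0) + B and collect gamma(0):
  gamma(0) [0.989184 - (0.29808)(0.301339)] = (0.29808)(2.166295) + 4.779897
  gamma(0) * 0.899361 = 5.425626
  gamma(0) = 5.425626 / 0.899361 = 6.032758.
  gamma(1) = A gamma(0) + B = (0.301339)(6.032758) + (2.166295) = 3.984202.
Therefore gamma(1) = 3.9842 (to 4 decimal places).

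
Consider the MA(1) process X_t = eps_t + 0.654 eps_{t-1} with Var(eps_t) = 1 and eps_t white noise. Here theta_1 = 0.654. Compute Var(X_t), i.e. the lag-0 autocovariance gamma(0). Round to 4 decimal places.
\gamma(0) = 1.4277

For an MA(q) process X_t = eps_t + sum_i theta_i eps_{t-i} with
Var(eps_t) = sigma^2, the variance is
  gamma(0) = sigma^2 * (1 + sum_i theta_i^2).
  sum_i theta_i^2 = (0.654)^2 = 0.427716.
  gamma(0) = 1 * (1 + 0.427716) = 1 * 1.427716 = 1.427716, which rounds to 1.4277.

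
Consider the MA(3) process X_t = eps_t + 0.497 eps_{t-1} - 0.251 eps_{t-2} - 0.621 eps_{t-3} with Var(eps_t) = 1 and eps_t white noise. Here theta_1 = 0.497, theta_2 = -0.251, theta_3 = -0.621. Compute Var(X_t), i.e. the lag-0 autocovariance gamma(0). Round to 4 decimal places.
\gamma(0) = 1.6957

For an MA(q) process X_t = eps_t + sum_i theta_i eps_{t-i} with
Var(eps_t) = sigma^2, the variance is
  gamma(0) = sigma^2 * (1 + sum_i theta_i^2).
  sum_i theta_i^2 = (0.497)^2 + (-0.251)^2 + (-0.621)^2 = 0.247009 + 0.063001 + 0.385641 = 0.695651.
  gamma(0) = 1 * (1 + 0.695651) = 1 * 1.695651 = 1.695651, which rounds to 1.6957.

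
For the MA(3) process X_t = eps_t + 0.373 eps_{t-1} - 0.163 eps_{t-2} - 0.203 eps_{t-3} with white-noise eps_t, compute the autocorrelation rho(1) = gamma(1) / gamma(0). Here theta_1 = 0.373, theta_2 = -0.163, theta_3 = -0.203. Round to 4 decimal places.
\rho(1) = 0.2861

For an MA(q) process with theta_0 = 1, the autocovariance is
  gamma(k) = sigma^2 * sum_{i=0..q-k} theta_i * theta_{i+k},
and rho(k) = gamma(k) / gamma(0). Sigma^2 cancels.
  numerator   = (1)*(0.373) + (0.373)*(-0.163) + (-0.163)*(-0.203) = 0.34529.
  denominator = (1)^2 + (0.373)^2 + (-0.163)^2 + (-0.203)^2 = 1.206907.
  rho(1) = 0.34529 / 1.206907 = 0.2861.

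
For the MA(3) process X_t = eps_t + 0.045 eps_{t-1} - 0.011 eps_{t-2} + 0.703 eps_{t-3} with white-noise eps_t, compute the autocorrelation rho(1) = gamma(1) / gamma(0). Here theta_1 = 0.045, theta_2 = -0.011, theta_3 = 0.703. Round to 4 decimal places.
\rho(1) = 0.0246

For an MA(q) process with theta_0 = 1, the autocovariance is
  gamma(k) = sigma^2 * sum_{i=0..q-k} theta_i * theta_{i+k},
and rho(k) = gamma(k) / gamma(0). Sigma^2 cancels.
  numerator   = (1)*(0.045) + (0.045)*(-0.011) + (-0.011)*(0.703) = 0.036772.
  denominator = (1)^2 + (0.045)^2 + (-0.011)^2 + (0.703)^2 = 1.496355.
  rho(1) = 0.036772 / 1.496355 = 0.0246.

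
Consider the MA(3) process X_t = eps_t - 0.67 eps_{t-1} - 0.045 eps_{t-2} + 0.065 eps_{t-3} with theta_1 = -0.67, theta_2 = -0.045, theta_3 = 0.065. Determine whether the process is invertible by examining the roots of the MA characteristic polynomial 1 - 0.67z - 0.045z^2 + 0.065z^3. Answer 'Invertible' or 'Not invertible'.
\text{Invertible}

The MA(q) characteristic polynomial is P(z) = 1 - 0.67z - 0.045z^2 + 0.065z^3.
Invertibility requires all roots to lie outside the unit circle, i.e. |z| > 1 for every root.
Degree 3: look for a simple real root z0 first, then factor out (1 - z/z0) and solve the remaining quadratic.
Testing z0 = 2: P(2) = 1 + (-0.67)(2) + (-0.045)(2)^2 + (0.065)(2)^3
  = 1 + (-1.34) + (-0.18) + (0.52) = 0.  So z_0 = 2 is a root, |z_0| = 2.
Divide out the factor (1 - 0.5 z) = (1 - z/z0) (since 1/z0 = 0.5):
  P(z) = (1 - 0.5 z)(1 + (-0.17) z + (-0.13) z^2)
  [check: z-coef -0.17 - (0.5) = -0.67; z^2-coef -0.13 - (0.5)(-0.17) = -0.045; z^3-coef -(0.5)(-0.13) = 0.065.]
Remaining roots from the quadratic factor 1 + (-0.17) z + (-0.13) z^2:
  Set 1 + (-0.17) z + (-0.13) z^2 = 0, i.e. a z^2 + b z + c = 0 with a = -0.13, b = -0.17, c = 1.
  Discriminant D = b^2 - 4ac = (-0.17)^2 - 4*(-0.13)*1 = 0.0289 - (-0.52) = 0.5489.
  D >= 0, so the roots are real: z = (-b +/- sqrt(D)) / (2a) = (0.17 +/- 0.740878) / (-0.26).
    z_1 = (0.17 + 0.740878) / (-0.26) = -3.5034,   |z_1| = 3.5034.
    z_2 = (0.17 - 0.740878) / (-0.26) = 2.1957,   |z_2| = 2.1957.
Moduli of all roots: 2.0000, 3.5034, 2.1957.
All moduli strictly greater than 1? Yes.
Verdict: Invertible.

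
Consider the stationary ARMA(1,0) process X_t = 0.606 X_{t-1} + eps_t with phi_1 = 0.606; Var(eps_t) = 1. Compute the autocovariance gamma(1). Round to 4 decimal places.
\gamma(1) = 0.9577

Multiply the model equation by X_{t-k} and take expectations. With theta_0 = psi_0 = 1 and psi_j the MA(infinity) weights, this gives
  gamma(k) - sum_i phi_i gamma(k-i) = c_k,
  c_k = sigma^2 * sum_{j=k..q} theta_j psi_{j-k}   (c_k = 0 for k > q),
using gamma(-m) = gamma(m).
Pure AR (q = 0): c_0 = sigma^2 = 1, c_k = 0 for k >= 1.
Equations for k = 0 and k = 1 (AR order 1):
  gamma(0) = phi_1 gamma(1) + c_0
  gamma(1) = phi_1 gamma(0) + c_1
Substituting the second into the first: gamma(0) (1 - phi_1^2) = c_0 + phi_1 c_1, so
  gamma(0) = c_0 / (1 - phi_1^2) = 1 / (1 - (0.606)^2) = 1 / 0.632764 = 1.580368.
  gamma(1) = phi_1 gamma(0) = (0.606)(1.580368) = 0.957703.
Therefore gamma(1) = 0.9577 (to 4 decimal places).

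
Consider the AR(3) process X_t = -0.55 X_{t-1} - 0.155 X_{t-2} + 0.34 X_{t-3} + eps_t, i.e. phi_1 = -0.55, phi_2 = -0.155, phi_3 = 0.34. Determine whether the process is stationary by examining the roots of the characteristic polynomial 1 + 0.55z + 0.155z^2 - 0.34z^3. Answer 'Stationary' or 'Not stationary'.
\text{Stationary}

The AR(p) characteristic polynomial is P(z) = 1 + 0.55z + 0.155z^2 - 0.34z^3.
Stationarity requires all roots to lie outside the unit circle, i.e. |z| > 1 for every root.
Degree 3: look for a simple real root z0 first, then factor out (1 - z/z0) and solve the remaining quadratic.
Testing z0 = 2: P(2) = 1 + (0.55)(2) + (0.155)(2)^2 + (-0.34)(2)^3
  = 1 + (1.1) + (0.62) + (-2.72) = 0.  So z_0 = 2 is a root, |z_0| = 2.
Divide out the factor (1 - 0.5 z) = (1 - z/z0) (since 1/z0 = 0.5):
  P(z) = (1 - 0.5 z)(1 + (1.05) z + (0.68) z^2)
  [check: z-coef 1.05 - (0.5) = 0.55; z^2-coef 0.68 - (0.5)(1.05) = 0.155; z^3-coef -(0.5)(0.68) = -0.34.]
Remaining roots from the quadratic factor 1 + (1.05) z + (0.68) z^2:
  Set 1 + (1.05) z + (0.68) z^2 = 0, i.e. a z^2 + b z + c = 0 with a = 0.68, b = 1.05, c = 1.
  Discriminant D = b^2 - 4ac = (1.05)^2 - 4*(0.68)*1 = 1.1025 - (2.72) = -1.6175.
  D < 0, so the roots are the complex-conjugate pair z = (-b +/- i sqrt(-D)) / (2a) = -0.7721 +/- 0.9352i.
  For a conjugate pair |z|^2 = z * conj(z) = (product of roots) = c/a = 1/(0.68) = 1.470588, so |z| = sqrt(1.470588) = 1.2127 for both roots.
Moduli of all roots: 2.0000, 1.2127, 1.2127.
All moduli strictly greater than 1? Yes.
Verdict: Stationary.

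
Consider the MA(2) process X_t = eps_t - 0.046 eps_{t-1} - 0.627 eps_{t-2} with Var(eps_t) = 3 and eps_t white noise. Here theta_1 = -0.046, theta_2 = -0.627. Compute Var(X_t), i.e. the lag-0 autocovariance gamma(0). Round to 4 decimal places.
\gamma(0) = 4.1857

For an MA(q) process X_t = eps_t + sum_i theta_i eps_{t-i} with
Var(eps_t) = sigma^2, the variance is
  gamma(0) = sigma^2 * (1 + sum_i theta_i^2).
  sum_i theta_i^2 = (-0.046)^2 + (-0.627)^2 = 0.002116 + 0.393129 = 0.395245.
  gamma(0) = 3 * (1 + 0.395245) = 3 * 1.395245 = 4.185735, which rounds to 4.1857.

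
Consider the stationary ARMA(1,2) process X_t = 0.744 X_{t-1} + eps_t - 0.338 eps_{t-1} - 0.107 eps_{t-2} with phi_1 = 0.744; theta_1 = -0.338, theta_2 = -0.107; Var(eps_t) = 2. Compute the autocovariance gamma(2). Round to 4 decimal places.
\gamma(2) = 0.6023

Multiply the model equation by X_{t-k} and take expectations. With theta_0 = psi_0 = 1 and psi_j the MA(infinity) weights, this gives
  gamma(k) - sum_i phi_i gamma(k-i) = c_k,
  c_k = sigma^2 * sum_{j=k..q} theta_j psi_{j-k}   (c_k = 0 for k > q),
using gamma(-m) = gamma(m).
psi-weights needed (psi_j = theta_j + sum_i phi_i psi_{j-i}):
  psi_1 = theta_1 + phi_1 = -0.338 + (0.744) = 0.406
  psi_2 = theta_2 + phi_1 psi_1 = -0.107 + (0.744)(0.406) = 0.195064
Right-hand sides:
  c_0 = sigma^2 (1 + theta_1 psi_1 + theta_2 psi_2) = 2 * (1 + (-0.338)(0.406) + (-0.107)(0.195064)) = 2 * 0.8419 = 1.6838
  c_1 = sigma^2 (theta_1 + theta_2 psi_1) = 2 * (-0.338 + (-0.107)(0.406)) = -0.762884
  c_2 = sigma^2 theta_2 = 2 * (-0.107) = -0.214
Equations for k = 0 and k = 1 (AR order 1):
  gamma(0) = phi_1 gamma(1) + c_0
  gamma(1) = phi_1 gamma(0) + c_1
Substituting the second into the first: gamma(0) (1 - phi_1^2) = c_0 + phi_1 c_1, so
  gamma(0) = (c_0 + phi_1 c_1) / (1 - phi_1^2) = (1.6838 + (0.744)(-0.762884)) / (1 - (0.744)^2) = 1.116215 / 0.446464 = 2.500122.
  gamma(1) = phi_1 gamma(0) + c_1 = (0.744)(2.500122) + (-0.762884) = 1.097207.
For k = 2: gamma(2) = phi_1 gamma(1) + c_2
  = (0.744)(1.097207) + (-0.214) = 0.602322.
Therefore gamma(2) = 0.6023 (to 4 decimal places).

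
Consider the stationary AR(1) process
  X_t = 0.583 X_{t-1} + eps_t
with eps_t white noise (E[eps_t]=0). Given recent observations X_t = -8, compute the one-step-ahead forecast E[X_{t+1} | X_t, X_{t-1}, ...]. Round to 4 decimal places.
E[X_{t+1} \mid \mathcal F_t] = -4.6640

For an AR(p) model X_t = c + sum_i phi_i X_{t-i} + eps_t, the
one-step-ahead conditional mean is
  E[X_{t+1} | X_t, ...] = c + sum_i phi_i X_{t+1-i}.
Substitute known values:
  E[X_{t+1} | ...] = (0.583) * (-8)
                   = -4.6640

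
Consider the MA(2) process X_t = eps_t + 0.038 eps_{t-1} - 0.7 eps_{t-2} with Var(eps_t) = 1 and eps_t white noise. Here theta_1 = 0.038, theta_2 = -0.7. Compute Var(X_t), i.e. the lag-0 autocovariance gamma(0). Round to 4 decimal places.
\gamma(0) = 1.4914

For an MA(q) process X_t = eps_t + sum_i theta_i eps_{t-i} with
Var(eps_t) = sigma^2, the variance is
  gamma(0) = sigma^2 * (1 + sum_i theta_i^2).
  sum_i theta_i^2 = (0.038)^2 + (-0.7)^2 = 0.001444 + 0.49 = 0.491444.
  gamma(0) = 1 * (1 + 0.491444) = 1 * 1.491444 = 1.491444, which rounds to 1.4914.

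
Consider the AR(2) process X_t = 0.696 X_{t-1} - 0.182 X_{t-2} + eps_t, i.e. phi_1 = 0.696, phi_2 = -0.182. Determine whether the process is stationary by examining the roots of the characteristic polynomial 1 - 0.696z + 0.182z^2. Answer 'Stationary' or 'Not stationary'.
\text{Stationary}

The AR(p) characteristic polynomial is P(z) = 1 - 0.696z + 0.182z^2.
Stationarity requires all roots to lie outside the unit circle, i.e. |z| > 1 for every root.
Set 1 + (-0.696) z + (0.182) z^2 = 0, i.e. a z^2 + b z + c = 0 with a = 0.182, b = -0.696, c = 1.
Discriminant D = b^2 - 4ac = (-0.696)^2 - 4*(0.182)*1 = 0.484416 - (0.728) = -0.243584.
D < 0, so the roots are the complex-conjugate pair z = (-b +/- i sqrt(-D)) / (2a) = 1.9121 +/- 1.3559i.
For a conjugate pair |z|^2 = z * conj(z) = (product of roots) = c/a = 1/(0.182) = 5.494505, so |z| = sqrt(5.494505) = 2.344 for both roots.
Moduli of all roots: 2.3440, 2.3440.
All moduli strictly greater than 1? Yes.
Verdict: Stationary.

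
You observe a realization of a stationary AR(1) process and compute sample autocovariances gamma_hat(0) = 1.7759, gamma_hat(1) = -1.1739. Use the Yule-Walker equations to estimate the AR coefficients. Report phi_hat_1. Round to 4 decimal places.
\hat\phi_{1} = -0.6610

The Yule-Walker equations for an AR(p) process read, in matrix form,
  Gamma_p phi = r_p,   with   (Gamma_p)_{ij} = gamma(|i - j|),
                       (r_p)_i = gamma(i),   i,j = 1..p.
Substitute the sample gammas (Toeplitz matrix and right-hand side of size 1):
  Gamma_p = [[1.7759]]
  r_p     = [-1.1739]
With p = 1 this is the single equation gamma(0) phi_1 = gamma(1):
  phi_hat_1 = gamma(1) / gamma(0) = -1.1739 / 1.7759 = -0.6610.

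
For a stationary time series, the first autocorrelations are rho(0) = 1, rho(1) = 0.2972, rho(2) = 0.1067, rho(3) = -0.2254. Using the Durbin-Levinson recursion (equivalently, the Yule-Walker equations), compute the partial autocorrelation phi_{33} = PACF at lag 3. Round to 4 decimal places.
\phi_{33} = -0.2880

The PACF at lag k is phi_{kk}, the last component of the solution
to the Yule-Walker system G_k phi = r_k where
  (G_k)_{ij} = rho(|i - j|), (r_k)_i = rho(i), i,j = 1..k.
Equivalently, Durbin-Levinson gives phi_{kk} iteratively:
  phi_{11} = rho(1)
  phi_{kk} = [rho(k) - sum_{j=1..k-1} phi_{k-1,j} rho(k-j)]
            / [1 - sum_{j=1..k-1} phi_{k-1,j} rho(j)],
  phi_{k,j} = phi_{k-1,j} - phi_{kk} phi_{k-1,k-j},  j = 1..k-1.
Step k = 1:
  phi_11 = rho(1) = 0.2972.
Step k = 2:
  phi_22 = [rho(2) - phi_11 rho(1)] / [1 - phi_11 rho(1)] = [0.1067 - (0.2972)(0.2972)] / [1 - (0.2972)(0.2972)]
         = 0.01837216 / 0.91167216 = 0.020152.
  Update: phi_21 = phi_11 - phi_22 phi_11 = 0.2972 - (0.020152)(0.2972) = 0.291211.
Step k = 3:
  phi_33 = [rho(3) - phi_21 rho(2) - phi_22 rho(1)] / [1 - phi_21 rho(1) - phi_22 rho(2)]
    numerator   = -0.2254 - (0.291211)(0.1067) - (0.020152)(0.2972) = -0.26246141
    denominator = 1 - (0.291211)(0.2972) - (0.020152)(0.1067) = 0.91130192
  phi_33 = -0.26246141 / 0.91130192 = -0.288.
Therefore phi_{33} = -0.2880.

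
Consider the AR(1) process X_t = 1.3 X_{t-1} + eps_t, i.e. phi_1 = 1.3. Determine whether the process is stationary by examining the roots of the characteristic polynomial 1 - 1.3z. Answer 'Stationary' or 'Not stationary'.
\text{Not stationary}

The AR(p) characteristic polynomial is P(z) = 1 - 1.3z.
Stationarity requires all roots to lie outside the unit circle, i.e. |z| > 1 for every root.
This is linear in z: 1 + (-1.3) z = 0  =>  z = -1/(-1.3) = 0.769231,  |z| = 0.769231.
Moduli of all roots: 0.7692.
All moduli strictly greater than 1? No.
Verdict: Not stationary.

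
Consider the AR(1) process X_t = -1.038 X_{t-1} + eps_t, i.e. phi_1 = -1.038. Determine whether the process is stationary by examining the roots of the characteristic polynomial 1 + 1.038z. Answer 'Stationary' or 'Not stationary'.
\text{Not stationary}

The AR(p) characteristic polynomial is P(z) = 1 + 1.038z.
Stationarity requires all roots to lie outside the unit circle, i.e. |z| > 1 for every root.
This is linear in z: 1 + (1.038) z = 0  =>  z = -1/(1.038) = -0.963391,  |z| = 0.963391.
Moduli of all roots: 0.9634.
All moduli strictly greater than 1? No.
Verdict: Not stationary.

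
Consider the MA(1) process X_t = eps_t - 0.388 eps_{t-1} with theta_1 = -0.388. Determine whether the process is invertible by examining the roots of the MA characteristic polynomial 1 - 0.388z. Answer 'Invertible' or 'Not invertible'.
\text{Invertible}

The MA(q) characteristic polynomial is P(z) = 1 - 0.388z.
Invertibility requires all roots to lie outside the unit circle, i.e. |z| > 1 for every root.
This is linear in z: 1 + (-0.388) z = 0  =>  z = -1/(-0.388) = 2.57732,  |z| = 2.57732.
Moduli of all roots: 2.5773.
All moduli strictly greater than 1? Yes.
Verdict: Invertible.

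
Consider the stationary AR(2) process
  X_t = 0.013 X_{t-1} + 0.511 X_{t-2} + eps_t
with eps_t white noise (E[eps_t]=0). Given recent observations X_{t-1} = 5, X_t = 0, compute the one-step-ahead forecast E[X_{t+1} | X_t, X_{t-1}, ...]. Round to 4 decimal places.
E[X_{t+1} \mid \mathcal F_t] = 2.5550

For an AR(p) model X_t = c + sum_i phi_i X_{t-i} + eps_t, the
one-step-ahead conditional mean is
  E[X_{t+1} | X_t, ...] = c + sum_i phi_i X_{t+1-i}.
Substitute known values:
  E[X_{t+1} | ...] = (0.013) * (0) + (0.511) * (5)
                   = 2.5550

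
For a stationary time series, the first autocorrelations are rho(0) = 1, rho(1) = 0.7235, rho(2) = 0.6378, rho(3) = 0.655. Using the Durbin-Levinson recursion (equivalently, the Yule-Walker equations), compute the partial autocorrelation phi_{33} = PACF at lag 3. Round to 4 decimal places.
\phi_{33} = 0.2910

The PACF at lag k is phi_{kk}, the last component of the solution
to the Yule-Walker system G_k phi = r_k where
  (G_k)_{ij} = rho(|i - j|), (r_k)_i = rho(i), i,j = 1..k.
Equivalently, Durbin-Levinson gives phi_{kk} iteratively:
  phi_{11} = rho(1)
  phi_{kk} = [rho(k) - sum_{j=1..k-1} phi_{k-1,j} rho(k-j)]
            / [1 - sum_{j=1..k-1} phi_{k-1,j} rho(j)],
  phi_{k,j} = phi_{k-1,j} - phi_{kk} phi_{k-1,k-j},  j = 1..k-1.
Step k = 1:
  phi_11 = rho(1) = 0.7235.
Step k = 2:
  phi_22 = [rho(2) - phi_11 rho(1)] / [1 - phi_11 rho(1)] = [0.6378 - (0.7235)(0.7235)] / [1 - (0.7235)(0.7235)]
         = 0.11434775 / 0.47654775 = 0.23995.
  Update: phi_21 = phi_11 - phi_22 phi_11 = 0.7235 - (0.23995)(0.7235) = 0.549896.
Step k = 3:
  phi_33 = [rho(3) - phi_21 rho(2) - phi_22 rho(1)] / [1 - phi_21 rho(1) - phi_22 rho(2)]
    numerator   = 0.655 - (0.549896)(0.6378) - (0.23995)(0.7235) = 0.13067233
    denominator = 1 - (0.549896)(0.7235) - (0.23995)(0.6378) = 0.44910998
  phi_33 = 0.13067233 / 0.44910998 = 0.291.
Therefore phi_{33} = 0.2910.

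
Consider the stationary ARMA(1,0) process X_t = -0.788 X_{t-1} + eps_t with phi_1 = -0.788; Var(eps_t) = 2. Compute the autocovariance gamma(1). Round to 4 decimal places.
\gamma(1) = -4.1577

Multiply the model equation by X_{t-k} and take expectations. With theta_0 = psi_0 = 1 and psi_j the MA(infinity) weights, this gives
  gamma(k) - sum_i phi_i gamma(k-i) = c_k,
  c_k = sigma^2 * sum_{j=k..q} theta_j psi_{j-k}   (c_k = 0 for k > q),
using gamma(-m) = gamma(m).
Pure AR (q = 0): c_0 = sigma^2 = 2, c_k = 0 for k >= 1.
Equations for k = 0 and k = 1 (AR order 1):
  gamma(0) = phi_1 gamma(1) + c_0
  gamma(1) = phi_1 gamma(0) + c_1
Substituting the second into the first: gamma(0) (1 - phi_1^2) = c_0 + phi_1 c_1, so
  gamma(0) = c_0 / (1 - phi_1^2) = 2 / (1 - (-0.788)^2) = 2 / 0.379056 = 5.276265.
  gamma(1) = phi_1 gamma(0) = (-0.788)(5.276265) = -4.157697.
Therefore gamma(1) = -4.1577 (to 4 decimal places).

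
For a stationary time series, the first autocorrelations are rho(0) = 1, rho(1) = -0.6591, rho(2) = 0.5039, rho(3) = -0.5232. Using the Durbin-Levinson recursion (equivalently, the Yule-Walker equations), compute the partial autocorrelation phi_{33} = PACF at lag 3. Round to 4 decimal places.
\phi_{33} = -0.2709

The PACF at lag k is phi_{kk}, the last component of the solution
to the Yule-Walker system G_k phi = r_k where
  (G_k)_{ij} = rho(|i - j|), (r_k)_i = rho(i), i,j = 1..k.
Equivalently, Durbin-Levinson gives phi_{kk} iteratively:
  phi_{11} = rho(1)
  phi_{kk} = [rho(k) - sum_{j=1..k-1} phi_{k-1,j} rho(k-j)]
            / [1 - sum_{j=1..k-1} phi_{k-1,j} rho(j)],
  phi_{k,j} = phi_{k-1,j} - phi_{kk} phi_{k-1,k-j},  j = 1..k-1.
Step k = 1:
  phi_11 = rho(1) = -0.6591.
Step k = 2:
  phi_22 = [rho(2) - phi_11 rho(1)] / [1 - phi_11 rho(1)] = [0.5039 - (-0.6591)(-0.6591)] / [1 - (-0.6591)(-0.6591)]
         = 0.06948719 / 0.56558719 = 0.122858.
  Update: phi_21 = phi_11 - phi_22 phi_11 = -0.6591 - (0.122858)(-0.6591) = -0.578124.
Step k = 3:
  phi_33 = [rho(3) - phi_21 rho(2) - phi_22 rho(1)] / [1 - phi_21 rho(1) - phi_22 rho(2)]
    numerator   = -0.5232 - (-0.578124)(0.5039) - (0.122858)(-0.6591) = -0.1509073
    denominator = 1 - (-0.578124)(-0.6591) - (0.122858)(0.5039) = 0.5570501
  phi_33 = -0.1509073 / 0.5570501 = -0.2709.
Therefore phi_{33} = -0.2709.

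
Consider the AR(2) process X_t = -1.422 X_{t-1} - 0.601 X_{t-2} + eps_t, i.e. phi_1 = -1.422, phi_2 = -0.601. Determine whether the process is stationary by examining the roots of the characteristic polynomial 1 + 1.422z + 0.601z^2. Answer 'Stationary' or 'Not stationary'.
\text{Stationary}

The AR(p) characteristic polynomial is P(z) = 1 + 1.422z + 0.601z^2.
Stationarity requires all roots to lie outside the unit circle, i.e. |z| > 1 for every root.
Set 1 + (1.422) z + (0.601) z^2 = 0, i.e. a z^2 + b z + c = 0 with a = 0.601, b = 1.422, c = 1.
Discriminant D = b^2 - 4ac = (1.422)^2 - 4*(0.601)*1 = 2.022084 - (2.404) = -0.381916.
D < 0, so the roots are the complex-conjugate pair z = (-b +/- i sqrt(-D)) / (2a) = -1.183 +/- 0.5141i.
For a conjugate pair |z|^2 = z * conj(z) = (product of roots) = c/a = 1/(0.601) = 1.663894, so |z| = sqrt(1.663894) = 1.2899 for both roots.
Moduli of all roots: 1.2899, 1.2899.
All moduli strictly greater than 1? Yes.
Verdict: Stationary.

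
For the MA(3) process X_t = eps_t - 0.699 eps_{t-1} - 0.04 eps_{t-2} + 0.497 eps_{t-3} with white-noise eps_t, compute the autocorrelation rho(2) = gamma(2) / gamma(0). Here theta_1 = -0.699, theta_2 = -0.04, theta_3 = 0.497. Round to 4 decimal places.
\rho(2) = -0.2230

For an MA(q) process with theta_0 = 1, the autocovariance is
  gamma(k) = sigma^2 * sum_{i=0..q-k} theta_i * theta_{i+k},
and rho(k) = gamma(k) / gamma(0). Sigma^2 cancels.
  numerator   = (1)*(-0.04) + (-0.699)*(0.497) = -0.387403.
  denominator = (1)^2 + (-0.699)^2 + (-0.04)^2 + (0.497)^2 = 1.73721.
  rho(2) = -0.387403 / 1.73721 = -0.2230.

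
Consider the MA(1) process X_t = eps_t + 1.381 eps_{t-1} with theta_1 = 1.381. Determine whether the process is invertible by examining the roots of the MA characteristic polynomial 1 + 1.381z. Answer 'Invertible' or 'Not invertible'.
\text{Not invertible}

The MA(q) characteristic polynomial is P(z) = 1 + 1.381z.
Invertibility requires all roots to lie outside the unit circle, i.e. |z| > 1 for every root.
This is linear in z: 1 + (1.381) z = 0  =>  z = -1/(1.381) = -0.724113,  |z| = 0.724113.
Moduli of all roots: 0.7241.
All moduli strictly greater than 1? No.
Verdict: Not invertible.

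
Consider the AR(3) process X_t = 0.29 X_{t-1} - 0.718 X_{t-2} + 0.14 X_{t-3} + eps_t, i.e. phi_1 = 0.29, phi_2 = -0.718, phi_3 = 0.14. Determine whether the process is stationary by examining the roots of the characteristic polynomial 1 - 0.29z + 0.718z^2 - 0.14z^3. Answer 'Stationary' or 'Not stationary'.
\text{Stationary}

The AR(p) characteristic polynomial is P(z) = 1 - 0.29z + 0.718z^2 - 0.14z^3.
Stationarity requires all roots to lie outside the unit circle, i.e. |z| > 1 for every root.
Degree 3: look for a simple real root z0 first, then factor out (1 - z/z0) and solve the remaining quadratic.
Testing z0 = 5: P(5) = 1 + (-0.29)(5) + (0.718)(5)^2 + (-0.14)(5)^3
  = 1 + (-1.45) + (17.95) + (-17.5) = 0.  So z_0 = 5 is a root, |z_0| = 5.
Divide out the factor (1 - 0.2 z) = (1 - z/z0) (since 1/z0 = 0.2):
  P(z) = (1 - 0.2 z)(1 + (-0.09) z + (0.7) z^2)
  [check: z-coef -0.09 - (0.2) = -0.29; z^2-coef 0.7 - (0.2)(-0.09) = 0.718; z^3-coef -(0.2)(0.7) = -0.14.]
Remaining roots from the quadratic factor 1 + (-0.09) z + (0.7) z^2:
  Set 1 + (-0.09) z + (0.7) z^2 = 0, i.e. a z^2 + b z + c = 0 with a = 0.7, b = -0.09, c = 1.
  Discriminant D = b^2 - 4ac = (-0.09)^2 - 4*(0.7)*1 = 0.0081 - (2.8) = -2.7919.
  D < 0, so the roots are the complex-conjugate pair z = (-b +/- i sqrt(-D)) / (2a) = 0.0643 +/- 1.1935i.
  For a conjugate pair |z|^2 = z * conj(z) = (product of roots) = c/a = 1/(0.7) = 1.428571, so |z| = sqrt(1.428571) = 1.1952 for both roots.
Moduli of all roots: 5.0000, 1.1952, 1.1952.
All moduli strictly greater than 1? Yes.
Verdict: Stationary.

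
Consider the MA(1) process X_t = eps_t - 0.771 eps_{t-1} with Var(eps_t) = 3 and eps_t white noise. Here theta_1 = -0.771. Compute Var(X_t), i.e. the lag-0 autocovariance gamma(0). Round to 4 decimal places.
\gamma(0) = 4.7833

For an MA(q) process X_t = eps_t + sum_i theta_i eps_{t-i} with
Var(eps_t) = sigma^2, the variance is
  gamma(0) = sigma^2 * (1 + sum_i theta_i^2).
  sum_i theta_i^2 = (-0.771)^2 = 0.594441.
  gamma(0) = 3 * (1 + 0.594441) = 3 * 1.594441 = 4.783323, which rounds to 4.7833.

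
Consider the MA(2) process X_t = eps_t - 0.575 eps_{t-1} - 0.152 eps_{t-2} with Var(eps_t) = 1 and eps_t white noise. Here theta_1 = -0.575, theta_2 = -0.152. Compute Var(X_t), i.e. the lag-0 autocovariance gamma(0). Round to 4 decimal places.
\gamma(0) = 1.3537

For an MA(q) process X_t = eps_t + sum_i theta_i eps_{t-i} with
Var(eps_t) = sigma^2, the variance is
  gamma(0) = sigma^2 * (1 + sum_i theta_i^2).
  sum_i theta_i^2 = (-0.575)^2 + (-0.152)^2 = 0.330625 + 0.023104 = 0.353729.
  gamma(0) = 1 * (1 + 0.353729) = 1 * 1.353729 = 1.353729, which rounds to 1.3537.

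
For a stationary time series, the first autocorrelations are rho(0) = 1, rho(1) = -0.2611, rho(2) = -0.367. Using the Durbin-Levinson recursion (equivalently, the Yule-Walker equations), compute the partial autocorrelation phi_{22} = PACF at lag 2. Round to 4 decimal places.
\phi_{22} = -0.4670

The PACF at lag k is phi_{kk}, the last component of the solution
to the Yule-Walker system G_k phi = r_k where
  (G_k)_{ij} = rho(|i - j|), (r_k)_i = rho(i), i,j = 1..k.
Equivalently, Durbin-Levinson gives phi_{kk} iteratively:
  phi_{11} = rho(1)
  phi_{kk} = [rho(k) - sum_{j=1..k-1} phi_{k-1,j} rho(k-j)]
            / [1 - sum_{j=1..k-1} phi_{k-1,j} rho(j)],
  phi_{k,j} = phi_{k-1,j} - phi_{kk} phi_{k-1,k-j},  j = 1..k-1.
Step k = 1:
  phi_11 = rho(1) = -0.2611.
Step k = 2:
  phi_22 = [rho(2) - phi_11 rho(1)] / [1 - phi_11 rho(1)] = [-0.367 - (-0.2611)(-0.2611)] / [1 - (-0.2611)(-0.2611)]
         = -0.43517321 / 0.93182679 = -0.467.
Therefore phi_{22} = -0.4670.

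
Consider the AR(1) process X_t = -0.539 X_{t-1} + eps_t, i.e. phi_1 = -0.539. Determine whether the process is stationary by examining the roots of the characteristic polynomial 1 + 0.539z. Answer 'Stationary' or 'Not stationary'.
\text{Stationary}

The AR(p) characteristic polynomial is P(z) = 1 + 0.539z.
Stationarity requires all roots to lie outside the unit circle, i.e. |z| > 1 for every root.
This is linear in z: 1 + (0.539) z = 0  =>  z = -1/(0.539) = -1.855288,  |z| = 1.855288.
Moduli of all roots: 1.8553.
All moduli strictly greater than 1? Yes.
Verdict: Stationary.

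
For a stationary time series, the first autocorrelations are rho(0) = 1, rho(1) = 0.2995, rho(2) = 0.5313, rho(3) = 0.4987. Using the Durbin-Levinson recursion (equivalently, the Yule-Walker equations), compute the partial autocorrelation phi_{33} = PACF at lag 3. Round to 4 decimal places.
\phi_{33} = 0.3900

The PACF at lag k is phi_{kk}, the last component of the solution
to the Yule-Walker system G_k phi = r_k where
  (G_k)_{ij} = rho(|i - j|), (r_k)_i = rho(i), i,j = 1..k.
Equivalently, Durbin-Levinson gives phi_{kk} iteratively:
  phi_{11} = rho(1)
  phi_{kk} = [rho(k) - sum_{j=1..k-1} phi_{k-1,j} rho(k-j)]
            / [1 - sum_{j=1..k-1} phi_{k-1,j} rho(j)],
  phi_{k,j} = phi_{k-1,j} - phi_{kk} phi_{k-1,k-j},  j = 1..k-1.
Step k = 1:
  phi_11 = rho(1) = 0.2995.
Step k = 2:
  phi_22 = [rho(2) - phi_11 rho(1)] / [1 - phi_11 rho(1)] = [0.5313 - (0.2995)(0.2995)] / [1 - (0.2995)(0.2995)]
         = 0.44159975 / 0.91029975 = 0.485115.
  Update: phi_21 = phi_11 - phi_22 phi_11 = 0.2995 - (0.485115)(0.2995) = 0.154208.
Step k = 3:
  phi_33 = [rho(3) - phi_21 rho(2) - phi_22 rho(1)] / [1 - phi_21 rho(1) - phi_22 rho(2)]
    numerator   = 0.4987 - (0.154208)(0.5313) - (0.485115)(0.2995) = 0.27147736
    denominator = 1 - (0.154208)(0.2995) - (0.485115)(0.5313) = 0.69607324
  phi_33 = 0.27147736 / 0.69607324 = 0.39.
Therefore phi_{33} = 0.3900.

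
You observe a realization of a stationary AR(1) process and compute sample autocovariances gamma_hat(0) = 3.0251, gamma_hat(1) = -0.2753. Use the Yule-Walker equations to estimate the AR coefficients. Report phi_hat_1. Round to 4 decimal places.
\hat\phi_{1} = -0.0910

The Yule-Walker equations for an AR(p) process read, in matrix form,
  Gamma_p phi = r_p,   with   (Gamma_p)_{ij} = gamma(|i - j|),
                       (r_p)_i = gamma(i),   i,j = 1..p.
Substitute the sample gammas (Toeplitz matrix and right-hand side of size 1):
  Gamma_p = [[3.0251]]
  r_p     = [-0.2753]
With p = 1 this is the single equation gamma(0) phi_1 = gamma(1):
  phi_hat_1 = gamma(1) / gamma(0) = -0.2753 / 3.0251 = -0.0910.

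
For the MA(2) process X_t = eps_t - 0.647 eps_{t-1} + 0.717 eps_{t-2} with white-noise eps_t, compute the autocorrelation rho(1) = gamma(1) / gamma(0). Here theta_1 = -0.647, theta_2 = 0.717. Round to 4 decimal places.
\rho(1) = -0.5748

For an MA(q) process with theta_0 = 1, the autocovariance is
  gamma(k) = sigma^2 * sum_{i=0..q-k} theta_i * theta_{i+k},
and rho(k) = gamma(k) / gamma(0). Sigma^2 cancels.
  numerator   = (1)*(-0.647) + (-0.647)*(0.717) = -1.110899.
  denominator = (1)^2 + (-0.647)^2 + (0.717)^2 = 1.932698.
  rho(1) = -1.110899 / 1.932698 = -0.5748.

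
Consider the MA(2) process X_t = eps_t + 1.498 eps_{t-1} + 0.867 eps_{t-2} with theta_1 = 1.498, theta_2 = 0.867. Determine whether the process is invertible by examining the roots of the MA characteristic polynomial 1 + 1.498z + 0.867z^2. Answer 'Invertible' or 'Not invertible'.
\text{Invertible}

The MA(q) characteristic polynomial is P(z) = 1 + 1.498z + 0.867z^2.
Invertibility requires all roots to lie outside the unit circle, i.e. |z| > 1 for every root.
Set 1 + (1.498) z + (0.867) z^2 = 0, i.e. a z^2 + b z + c = 0 with a = 0.867, b = 1.498, c = 1.
Discriminant D = b^2 - 4ac = (1.498)^2 - 4*(0.867)*1 = 2.244004 - (3.468) = -1.223996.
D < 0, so the roots are the complex-conjugate pair z = (-b +/- i sqrt(-D)) / (2a) = -0.8639 +/- 0.638i.
For a conjugate pair |z|^2 = z * conj(z) = (product of roots) = c/a = 1/(0.867) = 1.153403, so |z| = sqrt(1.153403) = 1.074 for both roots.
Moduli of all roots: 1.0740, 1.0740.
All moduli strictly greater than 1? Yes.
Verdict: Invertible.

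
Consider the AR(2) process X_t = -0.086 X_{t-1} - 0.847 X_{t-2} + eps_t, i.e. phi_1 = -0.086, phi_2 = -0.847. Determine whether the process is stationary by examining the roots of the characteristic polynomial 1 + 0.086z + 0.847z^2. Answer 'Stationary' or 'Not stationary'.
\text{Stationary}

The AR(p) characteristic polynomial is P(z) = 1 + 0.086z + 0.847z^2.
Stationarity requires all roots to lie outside the unit circle, i.e. |z| > 1 for every root.
Set 1 + (0.086) z + (0.847) z^2 = 0, i.e. a z^2 + b z + c = 0 with a = 0.847, b = 0.086, c = 1.
Discriminant D = b^2 - 4ac = (0.086)^2 - 4*(0.847)*1 = 0.007396 - (3.388) = -3.380604.
D < 0, so the roots are the complex-conjugate pair z = (-b +/- i sqrt(-D)) / (2a) = -0.0508 +/- 1.0854i.
For a conjugate pair |z|^2 = z * conj(z) = (product of roots) = c/a = 1/(0.847) = 1.180638, so |z| = sqrt(1.180638) = 1.0866 for both roots.
Moduli of all roots: 1.0866, 1.0866.
All moduli strictly greater than 1? Yes.
Verdict: Stationary.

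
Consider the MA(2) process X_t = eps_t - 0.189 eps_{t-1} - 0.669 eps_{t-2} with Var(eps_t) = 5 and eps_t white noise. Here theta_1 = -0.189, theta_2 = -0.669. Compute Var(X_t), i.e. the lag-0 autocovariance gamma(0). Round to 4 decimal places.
\gamma(0) = 7.4164

For an MA(q) process X_t = eps_t + sum_i theta_i eps_{t-i} with
Var(eps_t) = sigma^2, the variance is
  gamma(0) = sigma^2 * (1 + sum_i theta_i^2).
  sum_i theta_i^2 = (-0.189)^2 + (-0.669)^2 = 0.035721 + 0.447561 = 0.483282.
  gamma(0) = 5 * (1 + 0.483282) = 5 * 1.483282 = 7.41641, which rounds to 7.4164.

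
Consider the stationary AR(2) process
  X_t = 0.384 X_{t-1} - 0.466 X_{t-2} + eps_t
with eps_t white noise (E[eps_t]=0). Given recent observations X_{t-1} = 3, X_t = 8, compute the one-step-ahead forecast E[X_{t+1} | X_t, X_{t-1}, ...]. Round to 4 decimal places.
E[X_{t+1} \mid \mathcal F_t] = 1.6740

For an AR(p) model X_t = c + sum_i phi_i X_{t-i} + eps_t, the
one-step-ahead conditional mean is
  E[X_{t+1} | X_t, ...] = c + sum_i phi_i X_{t+1-i}.
Substitute known values:
  E[X_{t+1} | ...] = (0.384) * (8) + (-0.466) * (3)
                   = 1.6740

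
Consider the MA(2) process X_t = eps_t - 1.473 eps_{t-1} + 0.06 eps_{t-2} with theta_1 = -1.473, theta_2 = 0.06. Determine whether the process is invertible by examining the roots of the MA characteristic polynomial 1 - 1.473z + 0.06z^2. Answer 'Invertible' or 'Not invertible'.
\text{Not invertible}

The MA(q) characteristic polynomial is P(z) = 1 - 1.473z + 0.06z^2.
Invertibility requires all roots to lie outside the unit circle, i.e. |z| > 1 for every root.
Set 1 + (-1.473) z + (0.06) z^2 = 0, i.e. a z^2 + b z + c = 0 with a = 0.06, b = -1.473, c = 1.
Discriminant D = b^2 - 4ac = (-1.473)^2 - 4*(0.06)*1 = 2.169729 - (0.24) = 1.929729.
D >= 0, so the roots are real: z = (-b +/- sqrt(D)) / (2a) = (1.473 +/- 1.389147) / (0.12).
  z_1 = (1.473 + 1.389147) / (0.12) = 23.8512,   |z_1| = 23.8512.
  z_2 = (1.473 - 1.389147) / (0.12) = 0.6988,   |z_2| = 0.6988.
Moduli of all roots: 23.8512, 0.6988.
All moduli strictly greater than 1? No.
Verdict: Not invertible.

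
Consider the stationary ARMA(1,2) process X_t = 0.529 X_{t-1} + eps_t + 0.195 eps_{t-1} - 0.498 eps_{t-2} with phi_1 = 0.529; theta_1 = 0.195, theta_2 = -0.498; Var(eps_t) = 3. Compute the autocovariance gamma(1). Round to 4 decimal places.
\gamma(1) = 1.9514

Multiply the model equation by X_{t-k} and take expectations. With theta_0 = psi_0 = 1 and psi_j the MA(infinity) weights, this gives
  gamma(k) - sum_i phi_i gamma(k-i) = c_k,
  c_k = sigma^2 * sum_{j=k..q} theta_j psi_{j-k}   (c_k = 0 for k > q),
using gamma(-m) = gamma(m).
psi-weights needed (psi_j = theta_j + sum_i phi_i psi_{j-i}):
  psi_1 = theta_1 + phi_1 = 0.195 + (0.529) = 0.724
  psi_2 = theta_2 + phi_1 psi_1 = -0.498 + (0.529)(0.724) = -0.115004
Right-hand sides:
  c_0 = sigma^2 (1 + theta_1 psi_1 + theta_2 psi_2) = 3 * (1 + (0.195)(0.724) + (-0.498)(-0.115004)) = 3 * 1.198452 = 3.595356
  c_1 = sigma^2 (theta_1 + theta_2 psi_1) = 3 * (0.195 + (-0.498)(0.724)) = -0.496656
  c_2 = sigma^2 theta_2 = 3 * (-0.498) = -1.494
Equations for k = 0 and k = 1 (AR order 1):
  gamma(0) = phi_1 gamma(1) + c_0
  gamma(1) = phi_1 gamma(0) + c_1
Substituting the second into the first: gamma(0) (1 - phi_1^2) = c_0 + phi_1 c_1, so
  gamma(0) = (c_0 + phi_1 c_1) / (1 - phi_1^2) = (3.595356 + (0.529)(-0.496656)) / (1 - (0.529)^2) = 3.332625 / 0.720159 = 4.627624.
  gamma(1) = phi_1 gamma(0) + c_1 = (0.529)(4.627624) + (-0.496656) = 1.951357.
Therefore gamma(1) = 1.9514 (to 4 decimal places).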